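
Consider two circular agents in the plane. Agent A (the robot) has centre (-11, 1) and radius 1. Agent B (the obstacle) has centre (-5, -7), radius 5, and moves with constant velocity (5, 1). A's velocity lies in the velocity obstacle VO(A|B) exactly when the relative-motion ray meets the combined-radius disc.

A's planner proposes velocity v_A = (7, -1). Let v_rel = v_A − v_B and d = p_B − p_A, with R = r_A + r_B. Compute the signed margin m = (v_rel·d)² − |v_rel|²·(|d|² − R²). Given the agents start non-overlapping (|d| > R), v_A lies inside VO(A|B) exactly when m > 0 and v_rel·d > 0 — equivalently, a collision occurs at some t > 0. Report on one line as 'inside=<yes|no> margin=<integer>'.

d = (6, -8),  |d|² = 100;  R = 1+5 = 6,  c = 100−6² = 64
v_rel = (2, -2),  |v_rel|² = 8;  v_rel·d = (2)·(6) + (-2)·(-8) = 28
8·t² − 56·t + 64 = 0  ⇒  m = 28² − 8·64 = 272
m = 272 > 0,  v_rel·d = 28 > 0  ⇒  inside

inside=yes margin=272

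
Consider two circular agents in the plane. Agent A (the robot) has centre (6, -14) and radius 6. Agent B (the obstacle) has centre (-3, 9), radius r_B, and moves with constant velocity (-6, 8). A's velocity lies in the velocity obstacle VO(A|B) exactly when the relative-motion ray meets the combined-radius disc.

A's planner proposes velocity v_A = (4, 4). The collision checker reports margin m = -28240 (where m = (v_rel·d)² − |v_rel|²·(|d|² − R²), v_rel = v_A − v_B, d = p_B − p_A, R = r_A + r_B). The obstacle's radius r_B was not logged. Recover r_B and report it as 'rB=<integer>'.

m = -28240
d = (-9, 23);  v_rel = (10, -4),  |v_rel|² = 116
v_rel×d = (10)·(23) − (-4)·(-9) = 194
since m = R²·116 − 194²:  R² = (37636 + -28240) / 116 = 81
R = √81 = 9  ⇒  r_B = 9 − 6 = 3

rB=3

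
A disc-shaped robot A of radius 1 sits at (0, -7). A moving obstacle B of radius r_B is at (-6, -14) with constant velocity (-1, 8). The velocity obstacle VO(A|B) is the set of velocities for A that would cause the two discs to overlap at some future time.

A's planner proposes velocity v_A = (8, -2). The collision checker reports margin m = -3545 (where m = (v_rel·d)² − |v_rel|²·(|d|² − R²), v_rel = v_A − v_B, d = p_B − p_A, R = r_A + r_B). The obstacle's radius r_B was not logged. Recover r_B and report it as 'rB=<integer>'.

m = -3545
d = (-6, -7);  v_rel = (9, -10),  |v_rel|² = 181
v_rel×d = (9)·(-7) − (-10)·(-6) = -123
since m = R²·181 − (-123)²:  R² = (15129 + -3545) / 181 = 64
R = √64 = 8  ⇒  r_B = 8 − 1 = 7

rB=7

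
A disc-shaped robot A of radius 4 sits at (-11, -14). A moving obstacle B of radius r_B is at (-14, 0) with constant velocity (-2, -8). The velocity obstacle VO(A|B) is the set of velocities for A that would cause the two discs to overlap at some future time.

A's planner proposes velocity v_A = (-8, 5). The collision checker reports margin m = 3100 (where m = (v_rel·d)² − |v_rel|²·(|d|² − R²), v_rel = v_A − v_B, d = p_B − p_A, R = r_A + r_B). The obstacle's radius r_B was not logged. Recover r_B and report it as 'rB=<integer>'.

m = 3100
d = (-3, 14);  v_rel = (-6, 13),  |v_rel|² = 205
v_rel×d = (-6)·(14) − (13)·(-3) = -45
since m = R²·205 − (-45)²:  R² = (2025 + 3100) / 205 = 25
R = √25 = 5  ⇒  r_B = 5 − 4 = 1

rB=1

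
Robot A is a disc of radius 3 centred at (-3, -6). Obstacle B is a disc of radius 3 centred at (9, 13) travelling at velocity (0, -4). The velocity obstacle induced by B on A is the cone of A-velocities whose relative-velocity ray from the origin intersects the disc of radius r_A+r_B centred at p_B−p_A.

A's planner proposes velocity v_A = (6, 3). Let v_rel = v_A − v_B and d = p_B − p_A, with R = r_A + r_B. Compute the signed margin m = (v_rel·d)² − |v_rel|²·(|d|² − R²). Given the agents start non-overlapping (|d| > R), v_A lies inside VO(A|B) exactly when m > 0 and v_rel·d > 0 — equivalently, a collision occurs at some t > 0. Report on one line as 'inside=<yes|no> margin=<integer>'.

d = (12, 19),  |d|² = 505;  R = 3+3 = 6,  c = 505−6² = 469
v_rel = (6, 7),  |v_rel|² = 85;  v_rel·d = (6)·(12) + (7)·(19) = 205
85·t² − 410·t + 469 = 0  ⇒  m = 205² − 85·469 = 2160
m = 2160 > 0,  v_rel·d = 205 > 0  ⇒  inside

inside=yes margin=2160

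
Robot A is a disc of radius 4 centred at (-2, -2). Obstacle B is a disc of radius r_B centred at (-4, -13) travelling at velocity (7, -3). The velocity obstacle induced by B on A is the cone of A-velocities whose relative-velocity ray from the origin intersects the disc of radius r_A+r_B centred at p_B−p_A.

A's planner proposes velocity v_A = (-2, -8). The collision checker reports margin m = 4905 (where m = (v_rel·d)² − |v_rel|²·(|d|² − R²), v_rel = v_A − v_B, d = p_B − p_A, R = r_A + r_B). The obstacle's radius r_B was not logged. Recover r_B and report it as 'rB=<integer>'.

m = 4905
d = (-2, -11);  v_rel = (-9, -5),  |v_rel|² = 106
v_rel×d = (-9)·(-11) − (-5)·(-2) = 89
since m = R²·106 − 89²:  R² = (7921 + 4905) / 106 = 121
R = √121 = 11  ⇒  r_B = 11 − 4 = 7

rB=7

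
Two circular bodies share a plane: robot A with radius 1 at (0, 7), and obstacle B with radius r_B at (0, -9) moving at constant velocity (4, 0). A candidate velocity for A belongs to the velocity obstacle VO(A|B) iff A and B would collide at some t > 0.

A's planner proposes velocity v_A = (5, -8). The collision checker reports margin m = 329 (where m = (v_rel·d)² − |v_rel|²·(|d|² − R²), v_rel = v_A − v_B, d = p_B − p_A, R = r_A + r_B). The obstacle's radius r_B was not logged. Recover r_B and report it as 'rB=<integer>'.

m = 329
d = (0, -16);  v_rel = (1, -8),  |v_rel|² = 65
v_rel×d = (1)·(-16) − (-8)·(0) = -16
since m = R²·65 − (-16)²:  R² = (256 + 329) / 65 = 9
R = √9 = 3  ⇒  r_B = 3 − 1 = 2

rB=2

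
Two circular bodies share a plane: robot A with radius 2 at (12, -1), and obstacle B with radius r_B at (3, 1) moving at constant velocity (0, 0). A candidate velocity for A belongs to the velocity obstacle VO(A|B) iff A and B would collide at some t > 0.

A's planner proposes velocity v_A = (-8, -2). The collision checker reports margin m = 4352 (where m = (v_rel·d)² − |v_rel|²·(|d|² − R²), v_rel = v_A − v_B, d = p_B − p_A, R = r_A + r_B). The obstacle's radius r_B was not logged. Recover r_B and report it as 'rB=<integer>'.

m = 4352
d = (-9, 2);  v_rel = (-8, -2),  |v_rel|² = 68
v_rel×d = (-8)·(2) − (-2)·(-9) = -34
since m = R²·68 − (-34)²:  R² = (1156 + 4352) / 68 = 81
R = √81 = 9  ⇒  r_B = 9 − 2 = 7

rB=7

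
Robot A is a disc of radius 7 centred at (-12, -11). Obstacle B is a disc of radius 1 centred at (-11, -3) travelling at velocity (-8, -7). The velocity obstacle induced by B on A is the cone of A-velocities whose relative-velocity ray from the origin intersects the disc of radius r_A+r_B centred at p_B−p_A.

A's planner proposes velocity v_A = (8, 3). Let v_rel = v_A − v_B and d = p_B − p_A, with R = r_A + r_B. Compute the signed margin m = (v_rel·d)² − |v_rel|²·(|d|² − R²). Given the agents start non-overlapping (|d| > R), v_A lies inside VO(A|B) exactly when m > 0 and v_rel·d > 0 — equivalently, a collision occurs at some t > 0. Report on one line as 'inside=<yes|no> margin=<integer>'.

d = (1, 8),  |d|² = 65;  R = 7+1 = 8,  c = 65−8² = 1
v_rel = (16, 10),  |v_rel|² = 356;  v_rel·d = (16)·(1) + (10)·(8) = 96
356·t² − 192·t + 1 = 0  ⇒  m = 96² − 356·1 = 8860
m = 8860 > 0,  v_rel·d = 96 > 0  ⇒  inside

inside=yes margin=8860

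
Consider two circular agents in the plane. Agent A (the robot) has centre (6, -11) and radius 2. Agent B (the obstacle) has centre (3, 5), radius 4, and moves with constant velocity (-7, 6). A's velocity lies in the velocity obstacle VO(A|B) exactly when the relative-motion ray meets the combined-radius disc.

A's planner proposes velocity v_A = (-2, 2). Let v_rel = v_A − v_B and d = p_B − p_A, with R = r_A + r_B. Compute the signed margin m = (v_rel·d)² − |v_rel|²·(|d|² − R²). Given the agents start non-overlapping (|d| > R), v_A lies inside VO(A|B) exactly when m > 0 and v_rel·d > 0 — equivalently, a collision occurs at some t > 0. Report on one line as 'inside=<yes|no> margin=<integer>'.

d = (-3, 16),  |d|² = 265;  R = 2+4 = 6,  c = 265−6² = 229
v_rel = (5, -4),  |v_rel|² = 41;  v_rel·d = (5)·(-3) + (-4)·(16) = -79
41·t² + 158·t + 229 = 0  ⇒  m = (-79)² − 41·229 = -3148
m = -3148 < 0,  v_rel·d = -79 < 0  ⇒  outside

inside=no margin=-3148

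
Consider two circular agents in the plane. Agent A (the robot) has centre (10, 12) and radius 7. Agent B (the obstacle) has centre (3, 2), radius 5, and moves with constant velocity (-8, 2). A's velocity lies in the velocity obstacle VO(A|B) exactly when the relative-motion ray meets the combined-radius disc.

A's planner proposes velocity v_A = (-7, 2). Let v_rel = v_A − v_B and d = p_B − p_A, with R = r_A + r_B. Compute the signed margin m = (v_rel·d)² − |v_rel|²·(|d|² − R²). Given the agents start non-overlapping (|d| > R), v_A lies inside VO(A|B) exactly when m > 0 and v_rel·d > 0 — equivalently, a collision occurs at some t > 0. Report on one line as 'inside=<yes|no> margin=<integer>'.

d = (-7, -10),  |d|² = 149;  R = 7+5 = 12,  c = 149−12² = 5
v_rel = (1, 0),  |v_rel|² = 1;  v_rel·d = (1)·(-7) + (0)·(-10) = -7
1·t² + 14·t + 5 = 0  ⇒  m = (-7)² − 1·5 = 44
m = 44 > 0,  v_rel·d = -7 < 0  ⇒  outside

inside=no margin=44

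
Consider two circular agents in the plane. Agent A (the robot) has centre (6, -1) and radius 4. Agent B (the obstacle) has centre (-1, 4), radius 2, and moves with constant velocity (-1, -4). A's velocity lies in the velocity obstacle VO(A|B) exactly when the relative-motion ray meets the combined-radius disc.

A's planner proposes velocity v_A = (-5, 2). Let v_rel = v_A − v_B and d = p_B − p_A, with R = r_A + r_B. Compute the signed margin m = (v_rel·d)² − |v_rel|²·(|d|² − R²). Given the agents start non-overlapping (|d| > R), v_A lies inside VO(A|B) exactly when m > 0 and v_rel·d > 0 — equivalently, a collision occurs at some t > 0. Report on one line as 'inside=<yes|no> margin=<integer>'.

d = (-7, 5),  |d|² = 74;  R = 4+2 = 6,  c = 74−6² = 38
v_rel = (-4, 6),  |v_rel|² = 52;  v_rel·d = (-4)·(-7) + (6)·(5) = 58
52·t² − 116·t + 38 = 0  ⇒  m = 58² − 52·38 = 1388
m = 1388 > 0,  v_rel·d = 58 > 0  ⇒  inside

inside=yes margin=1388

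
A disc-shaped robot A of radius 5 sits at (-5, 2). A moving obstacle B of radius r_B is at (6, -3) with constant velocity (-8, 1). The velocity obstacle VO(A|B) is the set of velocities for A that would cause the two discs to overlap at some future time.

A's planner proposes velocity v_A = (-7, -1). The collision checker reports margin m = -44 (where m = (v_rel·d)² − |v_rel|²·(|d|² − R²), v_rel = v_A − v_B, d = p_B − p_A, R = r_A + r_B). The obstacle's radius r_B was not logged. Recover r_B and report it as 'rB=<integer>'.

m = -44
d = (11, -5);  v_rel = (1, -2),  |v_rel|² = 5
v_rel×d = (1)·(-5) − (-2)·(11) = 17
since m = R²·5 − 17²:  R² = (289 + -44) / 5 = 49
R = √49 = 7  ⇒  r_B = 7 − 5 = 2

rB=2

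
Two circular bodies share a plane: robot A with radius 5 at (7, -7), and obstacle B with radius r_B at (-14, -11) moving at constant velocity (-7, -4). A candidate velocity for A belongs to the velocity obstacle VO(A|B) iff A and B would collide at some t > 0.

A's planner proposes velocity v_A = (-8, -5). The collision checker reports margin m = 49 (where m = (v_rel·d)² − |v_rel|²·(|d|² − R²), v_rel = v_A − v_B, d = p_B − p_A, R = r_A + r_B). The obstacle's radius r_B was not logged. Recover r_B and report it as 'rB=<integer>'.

m = 49
d = (-21, -4);  v_rel = (-1, -1),  |v_rel|² = 2
v_rel×d = (-1)·(-4) − (-1)·(-21) = -17
since m = R²·2 − (-17)²:  R² = (289 + 49) / 2 = 169
R = √169 = 13  ⇒  r_B = 13 − 5 = 8

rB=8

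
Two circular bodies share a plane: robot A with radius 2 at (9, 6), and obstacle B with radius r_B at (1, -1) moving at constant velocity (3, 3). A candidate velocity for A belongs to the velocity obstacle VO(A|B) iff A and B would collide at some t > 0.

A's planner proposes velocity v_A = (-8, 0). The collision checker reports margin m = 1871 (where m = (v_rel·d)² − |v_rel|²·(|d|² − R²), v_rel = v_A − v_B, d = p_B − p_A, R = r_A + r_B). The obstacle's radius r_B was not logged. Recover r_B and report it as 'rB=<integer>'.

m = 1871
d = (-8, -7);  v_rel = (-11, -3),  |v_rel|² = 130
v_rel×d = (-11)·(-7) − (-3)·(-8) = 53
since m = R²·130 − 53²:  R² = (2809 + 1871) / 130 = 36
R = √36 = 6  ⇒  r_B = 6 − 2 = 4

rB=4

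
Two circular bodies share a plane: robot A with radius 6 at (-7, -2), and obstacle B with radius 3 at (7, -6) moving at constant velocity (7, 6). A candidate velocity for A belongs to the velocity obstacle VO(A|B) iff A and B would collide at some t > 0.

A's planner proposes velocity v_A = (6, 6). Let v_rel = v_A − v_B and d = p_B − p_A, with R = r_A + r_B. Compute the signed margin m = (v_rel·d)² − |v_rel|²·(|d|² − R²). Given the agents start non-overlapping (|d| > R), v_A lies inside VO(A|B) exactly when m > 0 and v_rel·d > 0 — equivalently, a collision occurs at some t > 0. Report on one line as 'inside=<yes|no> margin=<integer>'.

d = (14, -4),  |d|² = 212;  R = 6+3 = 9,  c = 212−9² = 131
v_rel = (-1, 0),  |v_rel|² = 1;  v_rel·d = (-1)·(14) + (0)·(-4) = -14
1·t² + 28·t + 131 = 0  ⇒  m = (-14)² − 1·131 = 65
m = 65 > 0,  v_rel·d = -14 < 0  ⇒  outside

inside=no margin=65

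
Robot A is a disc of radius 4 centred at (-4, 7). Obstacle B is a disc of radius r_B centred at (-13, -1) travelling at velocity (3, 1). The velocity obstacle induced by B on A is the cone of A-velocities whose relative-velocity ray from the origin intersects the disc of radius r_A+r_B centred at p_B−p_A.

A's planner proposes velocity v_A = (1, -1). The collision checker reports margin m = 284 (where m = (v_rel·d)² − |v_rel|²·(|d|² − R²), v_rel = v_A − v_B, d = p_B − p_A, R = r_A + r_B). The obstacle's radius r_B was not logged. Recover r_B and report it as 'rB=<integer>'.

m = 284
d = (-9, -8);  v_rel = (-2, -2),  |v_rel|² = 8
v_rel×d = (-2)·(-8) − (-2)·(-9) = -2
since m = R²·8 − (-2)²:  R² = (4 + 284) / 8 = 36
R = √36 = 6  ⇒  r_B = 6 − 4 = 2

rB=2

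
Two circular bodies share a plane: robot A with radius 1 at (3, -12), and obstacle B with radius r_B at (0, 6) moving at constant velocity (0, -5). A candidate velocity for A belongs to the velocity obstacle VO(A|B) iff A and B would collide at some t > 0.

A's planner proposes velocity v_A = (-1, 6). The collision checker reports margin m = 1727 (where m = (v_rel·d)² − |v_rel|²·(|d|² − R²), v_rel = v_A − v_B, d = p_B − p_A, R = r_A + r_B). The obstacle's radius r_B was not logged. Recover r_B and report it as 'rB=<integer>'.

m = 1727
d = (-3, 18);  v_rel = (-1, 11),  |v_rel|² = 122
v_rel×d = (-1)·(18) − (11)·(-3) = 15
since m = R²·122 − 15²:  R² = (225 + 1727) / 122 = 16
R = √16 = 4  ⇒  r_B = 4 − 1 = 3

rB=3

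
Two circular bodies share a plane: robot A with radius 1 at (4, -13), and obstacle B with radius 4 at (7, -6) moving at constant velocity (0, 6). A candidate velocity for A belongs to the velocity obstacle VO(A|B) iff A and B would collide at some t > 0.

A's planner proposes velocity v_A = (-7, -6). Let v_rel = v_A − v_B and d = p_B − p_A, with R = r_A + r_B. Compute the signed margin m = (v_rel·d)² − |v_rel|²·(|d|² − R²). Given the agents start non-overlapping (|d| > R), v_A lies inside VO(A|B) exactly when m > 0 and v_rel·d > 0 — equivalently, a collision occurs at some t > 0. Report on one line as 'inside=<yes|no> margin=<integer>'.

d = (3, 7),  |d|² = 58;  R = 1+4 = 5,  c = 58−5² = 33
v_rel = (-7, -12),  |v_rel|² = 193;  v_rel·d = (-7)·(3) + (-12)·(7) = -105
193·t² + 210·t + 33 = 0  ⇒  m = (-105)² − 193·33 = 4656
m = 4656 > 0,  v_rel·d = -105 < 0  ⇒  outside

inside=no margin=4656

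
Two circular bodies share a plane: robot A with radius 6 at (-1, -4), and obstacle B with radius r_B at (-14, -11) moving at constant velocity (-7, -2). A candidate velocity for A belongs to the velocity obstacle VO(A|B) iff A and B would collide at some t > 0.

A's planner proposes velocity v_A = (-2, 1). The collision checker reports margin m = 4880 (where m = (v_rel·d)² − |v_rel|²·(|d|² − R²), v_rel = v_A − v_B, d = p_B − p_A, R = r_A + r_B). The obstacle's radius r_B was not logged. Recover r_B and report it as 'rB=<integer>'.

m = 4880
d = (-13, -7);  v_rel = (5, 3),  |v_rel|² = 34
v_rel×d = (5)·(-7) − (3)·(-13) = 4
since m = R²·34 − 4²:  R² = (16 + 4880) / 34 = 144
R = √144 = 12  ⇒  r_B = 12 − 6 = 6

rB=6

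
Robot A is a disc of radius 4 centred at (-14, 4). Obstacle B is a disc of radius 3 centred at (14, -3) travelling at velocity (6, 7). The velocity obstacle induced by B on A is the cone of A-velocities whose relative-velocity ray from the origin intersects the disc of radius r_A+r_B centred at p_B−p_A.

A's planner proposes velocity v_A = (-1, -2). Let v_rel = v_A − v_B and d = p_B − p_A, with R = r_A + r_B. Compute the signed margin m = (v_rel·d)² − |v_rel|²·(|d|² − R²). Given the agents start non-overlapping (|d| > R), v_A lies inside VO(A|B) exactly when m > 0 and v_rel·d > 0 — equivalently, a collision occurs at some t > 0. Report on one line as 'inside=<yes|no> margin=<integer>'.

d = (28, -7),  |d|² = 833;  R = 4+3 = 7,  c = 833−7² = 784
v_rel = (-7, -9),  |v_rel|² = 130;  v_rel·d = (-7)·(28) + (-9)·(-7) = -133
130·t² + 266·t + 784 = 0  ⇒  m = (-133)² − 130·784 = -84231
m = -84231 < 0,  v_rel·d = -133 < 0  ⇒  outside

inside=no margin=-84231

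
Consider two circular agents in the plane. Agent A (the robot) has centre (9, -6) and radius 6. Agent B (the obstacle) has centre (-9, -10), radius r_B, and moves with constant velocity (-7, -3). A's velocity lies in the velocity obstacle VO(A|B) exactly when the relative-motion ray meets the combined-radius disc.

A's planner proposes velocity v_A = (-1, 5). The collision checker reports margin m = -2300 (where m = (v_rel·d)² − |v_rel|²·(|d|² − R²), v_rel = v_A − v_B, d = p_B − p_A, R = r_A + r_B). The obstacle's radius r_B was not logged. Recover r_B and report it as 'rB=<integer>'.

m = -2300
d = (-18, -4);  v_rel = (6, 8),  |v_rel|² = 100
v_rel×d = (6)·(-4) − (8)·(-18) = 120
since m = R²·100 − 120²:  R² = (14400 + -2300) / 100 = 121
R = √121 = 11  ⇒  r_B = 11 − 6 = 5

rB=5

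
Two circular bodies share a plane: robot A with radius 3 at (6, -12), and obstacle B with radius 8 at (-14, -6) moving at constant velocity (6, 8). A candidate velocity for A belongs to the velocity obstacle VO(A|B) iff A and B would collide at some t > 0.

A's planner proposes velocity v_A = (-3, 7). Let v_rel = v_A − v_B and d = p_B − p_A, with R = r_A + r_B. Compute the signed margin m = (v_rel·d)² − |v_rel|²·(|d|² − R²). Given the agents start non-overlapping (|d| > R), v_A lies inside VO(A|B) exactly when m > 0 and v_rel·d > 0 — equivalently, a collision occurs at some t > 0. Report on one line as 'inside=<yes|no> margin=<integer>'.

d = (-20, 6),  |d|² = 436;  R = 3+8 = 11,  c = 436−11² = 315
v_rel = (-9, -1),  |v_rel|² = 82;  v_rel·d = (-9)·(-20) + (-1)·(6) = 174
82·t² − 348·t + 315 = 0  ⇒  m = 174² − 82·315 = 4446
m = 4446 > 0,  v_rel·d = 174 > 0  ⇒  inside

inside=yes margin=4446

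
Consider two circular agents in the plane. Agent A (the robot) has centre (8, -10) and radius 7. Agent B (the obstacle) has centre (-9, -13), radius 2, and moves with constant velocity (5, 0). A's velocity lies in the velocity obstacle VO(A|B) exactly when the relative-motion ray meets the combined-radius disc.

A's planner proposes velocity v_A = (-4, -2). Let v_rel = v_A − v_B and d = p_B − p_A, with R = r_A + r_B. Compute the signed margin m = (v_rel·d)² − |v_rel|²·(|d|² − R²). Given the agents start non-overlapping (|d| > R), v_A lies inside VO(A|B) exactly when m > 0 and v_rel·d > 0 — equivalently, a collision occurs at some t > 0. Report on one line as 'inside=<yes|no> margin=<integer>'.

d = (-17, -3),  |d|² = 298;  R = 7+2 = 9,  c = 298−9² = 217
v_rel = (-9, -2),  |v_rel|² = 85;  v_rel·d = (-9)·(-17) + (-2)·(-3) = 159
85·t² − 318·t + 217 = 0  ⇒  m = 159² − 85·217 = 6836
m = 6836 > 0,  v_rel·d = 159 > 0  ⇒  inside

inside=yes margin=6836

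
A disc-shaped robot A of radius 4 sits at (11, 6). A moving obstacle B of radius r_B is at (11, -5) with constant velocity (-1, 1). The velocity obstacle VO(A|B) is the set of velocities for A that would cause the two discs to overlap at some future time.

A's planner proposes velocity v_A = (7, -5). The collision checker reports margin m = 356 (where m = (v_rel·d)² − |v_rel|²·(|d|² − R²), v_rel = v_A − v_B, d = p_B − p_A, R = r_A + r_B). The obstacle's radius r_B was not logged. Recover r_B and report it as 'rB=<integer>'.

m = 356
d = (0, -11);  v_rel = (8, -6),  |v_rel|² = 100
v_rel×d = (8)·(-11) − (-6)·(0) = -88
since m = R²·100 − (-88)²:  R² = (7744 + 356) / 100 = 81
R = √81 = 9  ⇒  r_B = 9 − 4 = 5

rB=5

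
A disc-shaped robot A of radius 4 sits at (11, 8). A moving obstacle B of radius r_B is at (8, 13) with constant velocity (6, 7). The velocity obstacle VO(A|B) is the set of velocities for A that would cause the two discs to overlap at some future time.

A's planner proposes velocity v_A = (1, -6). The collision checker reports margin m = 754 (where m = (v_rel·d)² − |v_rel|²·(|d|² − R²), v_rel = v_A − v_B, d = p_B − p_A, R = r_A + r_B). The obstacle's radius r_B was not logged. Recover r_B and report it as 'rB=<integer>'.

m = 754
d = (-3, 5);  v_rel = (-5, -13),  |v_rel|² = 194
v_rel×d = (-5)·(5) − (-13)·(-3) = -64
since m = R²·194 − (-64)²:  R² = (4096 + 754) / 194 = 25
R = √25 = 5  ⇒  r_B = 5 − 4 = 1

rB=1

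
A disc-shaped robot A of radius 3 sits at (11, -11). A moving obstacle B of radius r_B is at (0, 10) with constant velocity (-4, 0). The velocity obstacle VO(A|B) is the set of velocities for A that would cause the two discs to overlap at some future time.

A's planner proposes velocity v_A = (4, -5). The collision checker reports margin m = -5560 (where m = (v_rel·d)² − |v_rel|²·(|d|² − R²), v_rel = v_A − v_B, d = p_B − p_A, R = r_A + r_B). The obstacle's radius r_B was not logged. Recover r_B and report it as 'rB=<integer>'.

m = -5560
d = (-11, 21);  v_rel = (8, -5),  |v_rel|² = 89
v_rel×d = (8)·(21) − (-5)·(-11) = 113
since m = R²·89 − 113²:  R² = (12769 + -5560) / 89 = 81
R = √81 = 9  ⇒  r_B = 9 − 3 = 6

rB=6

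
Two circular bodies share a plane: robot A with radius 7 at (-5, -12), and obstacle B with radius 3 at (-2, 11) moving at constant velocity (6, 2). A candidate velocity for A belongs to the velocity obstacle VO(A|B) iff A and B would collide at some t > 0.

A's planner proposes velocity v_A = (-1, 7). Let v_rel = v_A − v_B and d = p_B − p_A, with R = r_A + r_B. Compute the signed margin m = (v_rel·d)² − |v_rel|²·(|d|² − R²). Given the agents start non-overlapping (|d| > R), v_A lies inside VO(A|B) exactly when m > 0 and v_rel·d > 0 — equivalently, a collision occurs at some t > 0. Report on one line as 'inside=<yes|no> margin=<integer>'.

d = (3, 23),  |d|² = 538;  R = 7+3 = 10,  c = 538−10² = 438
v_rel = (-7, 5),  |v_rel|² = 74;  v_rel·d = (-7)·(3) + (5)·(23) = 94
74·t² − 188·t + 438 = 0  ⇒  m = 94² − 74·438 = -23576
m = -23576 < 0,  v_rel·d = 94 > 0  ⇒  outside

inside=no margin=-23576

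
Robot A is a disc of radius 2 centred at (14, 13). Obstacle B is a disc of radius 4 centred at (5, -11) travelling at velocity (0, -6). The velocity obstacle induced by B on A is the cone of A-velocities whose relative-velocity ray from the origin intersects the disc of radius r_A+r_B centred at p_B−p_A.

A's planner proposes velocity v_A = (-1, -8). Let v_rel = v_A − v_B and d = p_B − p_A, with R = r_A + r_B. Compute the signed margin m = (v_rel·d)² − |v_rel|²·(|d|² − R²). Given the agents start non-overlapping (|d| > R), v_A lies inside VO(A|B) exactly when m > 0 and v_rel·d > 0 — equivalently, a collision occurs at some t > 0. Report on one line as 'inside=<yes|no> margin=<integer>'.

d = (-9, -24),  |d|² = 657;  R = 2+4 = 6,  c = 657−6² = 621
v_rel = (-1, -2),  |v_rel|² = 5;  v_rel·d = (-1)·(-9) + (-2)·(-24) = 57
5·t² − 114·t + 621 = 0  ⇒  m = 57² − 5·621 = 144
m = 144 > 0,  v_rel·d = 57 > 0  ⇒  inside

inside=yes margin=144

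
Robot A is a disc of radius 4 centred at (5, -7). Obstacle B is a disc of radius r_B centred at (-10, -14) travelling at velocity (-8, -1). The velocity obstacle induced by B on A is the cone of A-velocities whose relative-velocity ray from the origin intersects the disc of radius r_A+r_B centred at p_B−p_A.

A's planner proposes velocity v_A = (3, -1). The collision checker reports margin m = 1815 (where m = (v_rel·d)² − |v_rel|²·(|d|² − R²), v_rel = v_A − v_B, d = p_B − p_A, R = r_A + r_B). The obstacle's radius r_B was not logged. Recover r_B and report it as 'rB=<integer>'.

m = 1815
d = (-15, -7);  v_rel = (11, 0),  |v_rel|² = 121
v_rel×d = (11)·(-7) − (0)·(-15) = -77
since m = R²·121 − (-77)²:  R² = (5929 + 1815) / 121 = 64
R = √64 = 8  ⇒  r_B = 8 − 4 = 4

rB=4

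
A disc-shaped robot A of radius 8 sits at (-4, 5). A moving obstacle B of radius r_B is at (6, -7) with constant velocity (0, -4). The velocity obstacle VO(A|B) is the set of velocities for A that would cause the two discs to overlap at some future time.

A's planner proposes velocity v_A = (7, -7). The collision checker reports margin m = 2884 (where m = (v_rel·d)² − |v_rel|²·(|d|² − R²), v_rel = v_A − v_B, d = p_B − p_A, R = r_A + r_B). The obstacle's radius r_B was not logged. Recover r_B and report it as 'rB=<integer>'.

m = 2884
d = (10, -12);  v_rel = (7, -3),  |v_rel|² = 58
v_rel×d = (7)·(-12) − (-3)·(10) = -54
since m = R²·58 − (-54)²:  R² = (2916 + 2884) / 58 = 100
R = √100 = 10  ⇒  r_B = 10 − 8 = 2

rB=2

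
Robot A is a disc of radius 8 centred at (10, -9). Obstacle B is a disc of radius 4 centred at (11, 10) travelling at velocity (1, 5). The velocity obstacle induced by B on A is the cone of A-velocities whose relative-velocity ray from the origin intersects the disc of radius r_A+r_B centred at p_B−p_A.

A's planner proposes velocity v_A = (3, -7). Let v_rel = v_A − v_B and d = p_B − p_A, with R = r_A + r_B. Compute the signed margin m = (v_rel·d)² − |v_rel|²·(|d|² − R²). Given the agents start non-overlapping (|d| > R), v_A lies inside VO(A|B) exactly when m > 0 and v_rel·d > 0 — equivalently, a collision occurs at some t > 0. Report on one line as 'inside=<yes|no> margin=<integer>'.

d = (1, 19),  |d|² = 362;  R = 8+4 = 12,  c = 362−12² = 218
v_rel = (2, -12),  |v_rel|² = 148;  v_rel·d = (2)·(1) + (-12)·(19) = -226
148·t² + 452·t + 218 = 0  ⇒  m = (-226)² − 148·218 = 18812
m = 18812 > 0,  v_rel·d = -226 < 0  ⇒  outside

inside=no margin=18812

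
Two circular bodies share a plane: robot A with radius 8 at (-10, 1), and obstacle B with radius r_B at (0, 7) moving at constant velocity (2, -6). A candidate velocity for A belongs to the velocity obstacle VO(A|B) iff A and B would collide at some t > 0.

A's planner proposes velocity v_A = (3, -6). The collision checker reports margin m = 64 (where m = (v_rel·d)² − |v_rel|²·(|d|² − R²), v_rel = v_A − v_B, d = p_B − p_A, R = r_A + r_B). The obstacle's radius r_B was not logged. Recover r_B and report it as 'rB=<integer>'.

m = 64
d = (10, 6);  v_rel = (1, 0),  |v_rel|² = 1
v_rel×d = (1)·(6) − (0)·(10) = 6
since m = R²·1 − 6²:  R² = (36 + 64) / 1 = 100
R = √100 = 10  ⇒  r_B = 10 − 8 = 2

rB=2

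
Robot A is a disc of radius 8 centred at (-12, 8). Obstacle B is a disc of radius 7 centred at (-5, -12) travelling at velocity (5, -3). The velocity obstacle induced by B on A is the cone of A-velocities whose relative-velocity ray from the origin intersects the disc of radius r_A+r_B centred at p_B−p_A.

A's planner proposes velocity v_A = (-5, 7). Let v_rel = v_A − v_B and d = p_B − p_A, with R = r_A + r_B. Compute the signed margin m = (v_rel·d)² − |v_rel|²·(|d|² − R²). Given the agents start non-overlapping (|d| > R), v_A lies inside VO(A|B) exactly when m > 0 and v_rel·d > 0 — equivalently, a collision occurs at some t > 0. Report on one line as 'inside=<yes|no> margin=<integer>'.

d = (7, -20),  |d|² = 449;  R = 8+7 = 15,  c = 449−15² = 224
v_rel = (-10, 10),  |v_rel|² = 200;  v_rel·d = (-10)·(7) + (10)·(-20) = -270
200·t² + 540·t + 224 = 0  ⇒  m = (-270)² − 200·224 = 28100
m = 28100 > 0,  v_rel·d = -270 < 0  ⇒  outside

inside=no margin=28100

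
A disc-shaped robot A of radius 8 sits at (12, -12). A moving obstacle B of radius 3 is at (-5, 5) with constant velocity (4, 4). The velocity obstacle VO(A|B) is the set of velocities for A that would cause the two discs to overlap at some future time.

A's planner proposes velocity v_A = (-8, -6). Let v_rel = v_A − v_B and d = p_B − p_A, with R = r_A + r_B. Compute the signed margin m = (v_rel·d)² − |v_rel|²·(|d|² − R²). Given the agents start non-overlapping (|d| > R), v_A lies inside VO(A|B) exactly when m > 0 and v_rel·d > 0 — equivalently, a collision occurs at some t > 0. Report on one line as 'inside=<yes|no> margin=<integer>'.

d = (-17, 17),  |d|² = 578;  R = 8+3 = 11,  c = 578−11² = 457
v_rel = (-12, -10),  |v_rel|² = 244;  v_rel·d = (-12)·(-17) + (-10)·(17) = 34
244·t² − 68·t + 457 = 0  ⇒  m = 34² − 244·457 = -110352
m = -110352 < 0,  v_rel·d = 34 > 0  ⇒  outside

inside=no margin=-110352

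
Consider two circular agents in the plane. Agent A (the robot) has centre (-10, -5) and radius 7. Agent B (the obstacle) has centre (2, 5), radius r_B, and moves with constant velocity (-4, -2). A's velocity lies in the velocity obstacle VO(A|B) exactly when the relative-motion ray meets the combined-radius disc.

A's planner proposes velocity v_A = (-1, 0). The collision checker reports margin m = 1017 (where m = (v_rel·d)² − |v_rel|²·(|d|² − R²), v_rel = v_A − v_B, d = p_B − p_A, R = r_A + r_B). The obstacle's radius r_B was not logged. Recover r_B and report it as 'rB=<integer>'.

m = 1017
d = (12, 10);  v_rel = (3, 2),  |v_rel|² = 13
v_rel×d = (3)·(10) − (2)·(12) = 6
since m = R²·13 − 6²:  R² = (36 + 1017) / 13 = 81
R = √81 = 9  ⇒  r_B = 9 − 7 = 2

rB=2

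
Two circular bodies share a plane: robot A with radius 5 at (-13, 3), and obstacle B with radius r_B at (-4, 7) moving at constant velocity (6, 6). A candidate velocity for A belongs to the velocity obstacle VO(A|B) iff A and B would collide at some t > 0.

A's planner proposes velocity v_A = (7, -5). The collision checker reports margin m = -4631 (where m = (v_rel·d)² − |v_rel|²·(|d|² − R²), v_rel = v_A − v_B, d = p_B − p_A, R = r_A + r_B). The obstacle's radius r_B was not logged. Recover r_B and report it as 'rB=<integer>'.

m = -4631
d = (9, 4);  v_rel = (1, -11),  |v_rel|² = 122
v_rel×d = (1)·(4) − (-11)·(9) = 103
since m = R²·122 − 103²:  R² = (10609 + -4631) / 122 = 49
R = √49 = 7  ⇒  r_B = 7 − 5 = 2

rB=2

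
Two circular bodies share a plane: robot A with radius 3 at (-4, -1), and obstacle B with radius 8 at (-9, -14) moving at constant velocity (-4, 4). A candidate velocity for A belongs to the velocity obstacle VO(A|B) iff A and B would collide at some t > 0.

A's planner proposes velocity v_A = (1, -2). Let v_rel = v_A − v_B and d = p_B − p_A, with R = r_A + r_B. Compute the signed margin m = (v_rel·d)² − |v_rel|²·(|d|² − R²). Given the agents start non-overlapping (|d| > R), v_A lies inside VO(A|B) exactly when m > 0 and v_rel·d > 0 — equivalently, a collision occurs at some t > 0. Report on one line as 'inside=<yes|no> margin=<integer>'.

d = (-5, -13),  |d|² = 194;  R = 3+8 = 11,  c = 194−11² = 73
v_rel = (5, -6),  |v_rel|² = 61;  v_rel·d = (5)·(-5) + (-6)·(-13) = 53
61·t² − 106·t + 73 = 0  ⇒  m = 53² − 61·73 = -1644
m = -1644 < 0,  v_rel·d = 53 > 0  ⇒  outside

inside=no margin=-1644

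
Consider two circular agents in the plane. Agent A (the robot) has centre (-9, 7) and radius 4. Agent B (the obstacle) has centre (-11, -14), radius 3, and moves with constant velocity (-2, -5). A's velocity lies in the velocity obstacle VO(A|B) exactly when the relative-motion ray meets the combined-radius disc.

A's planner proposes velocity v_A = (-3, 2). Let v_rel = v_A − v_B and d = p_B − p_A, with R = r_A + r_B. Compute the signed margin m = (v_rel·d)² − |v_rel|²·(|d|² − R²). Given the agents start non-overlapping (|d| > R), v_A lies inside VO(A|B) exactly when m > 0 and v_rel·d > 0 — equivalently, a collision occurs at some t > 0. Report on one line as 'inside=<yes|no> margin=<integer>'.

d = (-2, -21),  |d|² = 445;  R = 4+3 = 7,  c = 445−7² = 396
v_rel = (-1, 7),  |v_rel|² = 50;  v_rel·d = (-1)·(-2) + (7)·(-21) = -145
50·t² + 290·t + 396 = 0  ⇒  m = (-145)² − 50·396 = 1225
m = 1225 > 0,  v_rel·d = -145 < 0  ⇒  outside

inside=no margin=1225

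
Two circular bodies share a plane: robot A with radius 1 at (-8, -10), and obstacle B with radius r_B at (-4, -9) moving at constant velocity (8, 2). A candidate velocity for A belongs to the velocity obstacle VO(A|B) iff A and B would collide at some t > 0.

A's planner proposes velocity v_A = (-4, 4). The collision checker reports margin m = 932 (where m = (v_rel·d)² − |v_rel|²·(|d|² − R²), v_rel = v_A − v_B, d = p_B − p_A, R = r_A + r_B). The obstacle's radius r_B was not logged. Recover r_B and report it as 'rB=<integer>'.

m = 932
d = (4, 1);  v_rel = (-12, 2),  |v_rel|² = 148
v_rel×d = (-12)·(1) − (2)·(4) = -20
since m = R²·148 − (-20)²:  R² = (400 + 932) / 148 = 9
R = √9 = 3  ⇒  r_B = 3 − 1 = 2

rB=2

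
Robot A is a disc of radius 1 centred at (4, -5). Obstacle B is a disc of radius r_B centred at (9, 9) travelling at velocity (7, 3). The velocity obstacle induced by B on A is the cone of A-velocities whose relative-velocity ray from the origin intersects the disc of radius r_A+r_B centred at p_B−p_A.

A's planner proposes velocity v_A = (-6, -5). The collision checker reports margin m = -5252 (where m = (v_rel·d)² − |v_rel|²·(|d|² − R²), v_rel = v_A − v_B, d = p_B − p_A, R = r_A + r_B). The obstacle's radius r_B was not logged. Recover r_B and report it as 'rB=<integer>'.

m = -5252
d = (5, 14);  v_rel = (-13, -8),  |v_rel|² = 233
v_rel×d = (-13)·(14) − (-8)·(5) = -142
since m = R²·233 − (-142)²:  R² = (20164 + -5252) / 233 = 64
R = √64 = 8  ⇒  r_B = 8 − 1 = 7

rB=7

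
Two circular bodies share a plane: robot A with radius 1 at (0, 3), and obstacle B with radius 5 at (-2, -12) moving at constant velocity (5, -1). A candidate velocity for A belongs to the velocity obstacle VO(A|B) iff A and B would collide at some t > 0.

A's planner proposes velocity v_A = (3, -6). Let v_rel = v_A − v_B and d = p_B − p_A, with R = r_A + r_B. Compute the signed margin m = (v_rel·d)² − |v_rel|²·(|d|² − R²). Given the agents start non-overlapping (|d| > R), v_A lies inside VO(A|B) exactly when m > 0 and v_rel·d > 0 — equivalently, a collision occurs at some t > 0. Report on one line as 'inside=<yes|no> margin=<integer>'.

d = (-2, -15),  |d|² = 229;  R = 1+5 = 6,  c = 229−6² = 193
v_rel = (-2, -5),  |v_rel|² = 29;  v_rel·d = (-2)·(-2) + (-5)·(-15) = 79
29·t² − 158·t + 193 = 0  ⇒  m = 79² − 29·193 = 644
m = 644 > 0,  v_rel·d = 79 > 0  ⇒  inside

inside=yes margin=644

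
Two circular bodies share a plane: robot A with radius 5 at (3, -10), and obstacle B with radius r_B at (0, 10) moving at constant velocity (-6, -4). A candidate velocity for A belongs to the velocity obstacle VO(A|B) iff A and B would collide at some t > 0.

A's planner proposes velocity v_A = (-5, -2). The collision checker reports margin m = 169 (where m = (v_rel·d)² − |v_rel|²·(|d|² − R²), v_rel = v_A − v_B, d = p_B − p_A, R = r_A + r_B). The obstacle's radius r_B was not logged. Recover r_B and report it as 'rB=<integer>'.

m = 169
d = (-3, 20);  v_rel = (1, 2),  |v_rel|² = 5
v_rel×d = (1)·(20) − (2)·(-3) = 26
since m = R²·5 − 26²:  R² = (676 + 169) / 5 = 169
R = √169 = 13  ⇒  r_B = 13 − 5 = 8

rB=8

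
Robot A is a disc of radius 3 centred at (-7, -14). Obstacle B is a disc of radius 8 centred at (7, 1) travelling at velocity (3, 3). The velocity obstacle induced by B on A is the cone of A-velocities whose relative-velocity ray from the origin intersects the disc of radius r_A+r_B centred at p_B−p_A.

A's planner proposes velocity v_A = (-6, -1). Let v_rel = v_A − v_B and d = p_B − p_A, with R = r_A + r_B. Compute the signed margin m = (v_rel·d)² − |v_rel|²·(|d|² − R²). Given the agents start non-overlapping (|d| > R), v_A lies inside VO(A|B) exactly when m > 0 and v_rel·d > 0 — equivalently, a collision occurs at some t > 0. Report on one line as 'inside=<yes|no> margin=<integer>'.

d = (14, 15),  |d|² = 421;  R = 3+8 = 11,  c = 421−11² = 300
v_rel = (-9, -4),  |v_rel|² = 97;  v_rel·d = (-9)·(14) + (-4)·(15) = -186
97·t² + 372·t + 300 = 0  ⇒  m = (-186)² − 97·300 = 5496
m = 5496 > 0,  v_rel·d = -186 < 0  ⇒  outside

inside=no margin=5496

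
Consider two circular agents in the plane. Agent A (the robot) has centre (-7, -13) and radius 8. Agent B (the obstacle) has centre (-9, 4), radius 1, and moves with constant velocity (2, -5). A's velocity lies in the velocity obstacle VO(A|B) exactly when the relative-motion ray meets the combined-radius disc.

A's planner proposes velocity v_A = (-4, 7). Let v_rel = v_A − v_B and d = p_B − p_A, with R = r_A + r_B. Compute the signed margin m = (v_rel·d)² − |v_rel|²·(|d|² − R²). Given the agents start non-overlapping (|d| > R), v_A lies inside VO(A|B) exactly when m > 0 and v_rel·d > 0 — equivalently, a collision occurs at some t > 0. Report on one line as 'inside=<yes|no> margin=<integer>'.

d = (-2, 17),  |d|² = 293;  R = 8+1 = 9,  c = 293−9² = 212
v_rel = (-6, 12),  |v_rel|² = 180;  v_rel·d = (-6)·(-2) + (12)·(17) = 216
180·t² − 432·t + 212 = 0  ⇒  m = 216² − 180·212 = 8496
m = 8496 > 0,  v_rel·d = 216 > 0  ⇒  inside

inside=yes margin=8496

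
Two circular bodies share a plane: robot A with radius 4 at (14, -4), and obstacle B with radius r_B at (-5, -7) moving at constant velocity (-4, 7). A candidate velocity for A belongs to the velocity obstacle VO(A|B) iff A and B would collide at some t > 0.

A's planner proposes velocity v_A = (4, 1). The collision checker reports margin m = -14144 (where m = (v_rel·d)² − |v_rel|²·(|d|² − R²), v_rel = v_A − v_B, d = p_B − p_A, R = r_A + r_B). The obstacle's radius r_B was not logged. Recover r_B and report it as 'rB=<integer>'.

m = -14144
d = (-19, -3);  v_rel = (8, -6),  |v_rel|² = 100
v_rel×d = (8)·(-3) − (-6)·(-19) = -138
since m = R²·100 − (-138)²:  R² = (19044 + -14144) / 100 = 49
R = √49 = 7  ⇒  r_B = 7 − 4 = 3

rB=3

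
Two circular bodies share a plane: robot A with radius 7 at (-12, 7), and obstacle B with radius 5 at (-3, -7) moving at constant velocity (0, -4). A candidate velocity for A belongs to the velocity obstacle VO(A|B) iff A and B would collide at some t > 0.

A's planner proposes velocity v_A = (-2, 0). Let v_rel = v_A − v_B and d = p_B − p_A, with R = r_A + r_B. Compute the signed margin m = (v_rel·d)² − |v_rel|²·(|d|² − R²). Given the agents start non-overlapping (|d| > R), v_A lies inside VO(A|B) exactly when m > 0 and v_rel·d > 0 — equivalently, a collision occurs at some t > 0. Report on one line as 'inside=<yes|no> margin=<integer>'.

d = (9, -14),  |d|² = 277;  R = 7+5 = 12,  c = 277−12² = 133
v_rel = (-2, 4),  |v_rel|² = 20;  v_rel·d = (-2)·(9) + (4)·(-14) = -74
20·t² + 148·t + 133 = 0  ⇒  m = (-74)² − 20·133 = 2816
m = 2816 > 0,  v_rel·d = -74 < 0  ⇒  outside

inside=no margin=2816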